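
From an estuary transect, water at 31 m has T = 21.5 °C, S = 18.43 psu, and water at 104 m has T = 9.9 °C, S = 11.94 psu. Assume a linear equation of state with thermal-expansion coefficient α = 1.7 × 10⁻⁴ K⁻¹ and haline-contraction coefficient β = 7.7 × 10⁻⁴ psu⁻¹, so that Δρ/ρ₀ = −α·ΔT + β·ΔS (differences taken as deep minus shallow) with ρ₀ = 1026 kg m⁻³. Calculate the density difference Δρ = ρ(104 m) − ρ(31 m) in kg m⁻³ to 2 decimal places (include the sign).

-3.10 kg m⁻³

ΔT = -11.6 K, ΔS = -6.49 psu (deep − shallow).
Δρ/ρ₀ = −(1.7 × 10⁻⁴)(-11.6) + (7.7 × 10⁻⁴)(-6.49) = -3.0253 × 10⁻³.
Δρ = 1026 × (-3.0253 × 10⁻³) = -3.10 kg m⁻³.
Negative Δρ: lighter below, statically unstable.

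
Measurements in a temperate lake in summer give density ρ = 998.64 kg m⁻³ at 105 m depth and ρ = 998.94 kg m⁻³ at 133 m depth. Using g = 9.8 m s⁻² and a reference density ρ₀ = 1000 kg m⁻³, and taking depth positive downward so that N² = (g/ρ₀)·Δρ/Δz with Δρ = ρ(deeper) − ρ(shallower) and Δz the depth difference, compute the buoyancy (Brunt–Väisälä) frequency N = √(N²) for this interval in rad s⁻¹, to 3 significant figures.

0.0102 rad s⁻¹

Δρ = 998.94 − 998.64 = 0.30 kg m⁻³ over Δz = 133 − 105 = 28 m.
N² = (9.8/1000) × (0.30/28) = 1.0500 × 10⁻⁴ s⁻².
N = √(1.0500 × 10⁻⁴) = 0.010247 rad s⁻¹ ≈ 0.0102 rad s⁻¹.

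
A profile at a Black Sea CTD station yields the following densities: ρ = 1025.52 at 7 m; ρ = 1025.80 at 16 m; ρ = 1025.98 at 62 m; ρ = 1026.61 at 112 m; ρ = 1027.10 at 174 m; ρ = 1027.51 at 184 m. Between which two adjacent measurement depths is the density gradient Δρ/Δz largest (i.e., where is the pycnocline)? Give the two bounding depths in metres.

Compute the density gradient over each adjacent pair:
  7–16 m: Δρ/Δz = 0.28/9 = 0.031 kg m⁻⁴
  16–62 m: Δρ/Δz = 0.18/46 = 3.9 × 10⁻³ kg m⁻⁴
  62–112 m: Δρ/Δz = 0.63/50 = 0.013 kg m⁻⁴
  112–174 m: Δρ/Δz = 0.49/62 = 7.9 × 10⁻³ kg m⁻⁴
  174–184 m: Δρ/Δz = 0.41/10 = 0.041 kg m⁻⁴
The largest gradient is in the 174–184 m interval — the pycnocline.

174–184 m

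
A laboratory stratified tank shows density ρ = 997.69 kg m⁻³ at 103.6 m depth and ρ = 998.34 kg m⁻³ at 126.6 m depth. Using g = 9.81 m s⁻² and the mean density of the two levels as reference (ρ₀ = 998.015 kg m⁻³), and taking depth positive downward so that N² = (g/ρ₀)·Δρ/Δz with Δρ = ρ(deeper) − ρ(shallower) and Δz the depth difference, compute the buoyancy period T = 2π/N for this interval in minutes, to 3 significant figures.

6.28 min

Δρ = 998.34 − 997.69 = 0.65 kg m⁻³ over Δz = 126.6 − 103.6 = 23 m.
N² = (9.81/998.015) × (0.65/23) = 2.7779 × 10⁻⁴ s⁻².
N = √(2.7779 × 10⁻⁴) = 0.016667 rad s⁻¹, so T = 2π/N = 376.98 s = 6.2830 min ≈ 6.28 min.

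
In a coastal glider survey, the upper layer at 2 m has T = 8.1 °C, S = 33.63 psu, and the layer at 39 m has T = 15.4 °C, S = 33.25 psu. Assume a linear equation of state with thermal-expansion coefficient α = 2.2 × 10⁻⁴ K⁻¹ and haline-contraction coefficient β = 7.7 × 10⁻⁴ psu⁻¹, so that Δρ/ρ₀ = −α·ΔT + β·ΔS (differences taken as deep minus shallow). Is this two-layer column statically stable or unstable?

unstable

ΔT = 15.4 − 8.1 = +7.3 K and ΔS = 33.25 − 33.63 = -0.38 psu (deep − shallow).
−αΔT = -1.606 × 10⁻³; βΔS = -2.926 × 10⁻⁴; sum Δρ/ρ₀ = -1.8986 × 10⁻³.
Δρ/ρ₀ < 0, so Δρ < 0: deeper water is lighter → statically unstable; the column would overturn.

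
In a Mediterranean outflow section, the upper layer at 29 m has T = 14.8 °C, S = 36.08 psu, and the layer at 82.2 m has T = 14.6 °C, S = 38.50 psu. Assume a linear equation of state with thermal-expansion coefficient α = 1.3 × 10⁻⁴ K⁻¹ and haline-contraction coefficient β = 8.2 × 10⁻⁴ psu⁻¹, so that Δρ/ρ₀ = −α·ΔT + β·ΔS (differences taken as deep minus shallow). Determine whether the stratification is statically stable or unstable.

stable

ΔT = 14.6 − 14.8 = -0.2 K and ΔS = 38.50 − 36.08 = +2.42 psu (deep − shallow).
−αΔT = 2.60 × 10⁻⁵; βΔS = 1.9844 × 10⁻³; sum Δρ/ρ₀ = 2.0104 × 10⁻³.
Δρ/ρ₀ > 0, so Δρ > 0: deeper water is denser → statically stable.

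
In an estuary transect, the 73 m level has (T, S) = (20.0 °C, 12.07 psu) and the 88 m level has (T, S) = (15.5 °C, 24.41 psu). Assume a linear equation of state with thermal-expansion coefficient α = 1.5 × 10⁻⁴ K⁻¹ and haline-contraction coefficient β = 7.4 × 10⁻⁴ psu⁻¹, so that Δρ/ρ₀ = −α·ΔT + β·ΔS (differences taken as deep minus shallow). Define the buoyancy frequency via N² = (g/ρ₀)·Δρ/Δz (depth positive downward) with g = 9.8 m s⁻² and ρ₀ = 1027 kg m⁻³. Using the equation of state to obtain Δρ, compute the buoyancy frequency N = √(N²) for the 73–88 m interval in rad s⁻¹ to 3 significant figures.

ΔT = -4.5 K, ΔS = +12.34 psu (deep − shallow).
Δρ/ρ₀ = −αΔT + βΔS = 6.75 × 10⁻⁴ + 9.1316 × 10⁻³ = 9.8066 × 10⁻³, so Δρ ≈ 10.07 kg m⁻³.
N² = (g/ρ₀)·Δρ/Δz = g·(Δρ/ρ₀)/Δz = 9.8 × 9.8066 × 10⁻³ / 15 = 6.4070 × 10⁻³ s⁻².
N = √(6.4070 × 10⁻³) = 0.080044 rad s⁻¹ ≈ 0.0800 rad s⁻¹.

0.0800 rad s⁻¹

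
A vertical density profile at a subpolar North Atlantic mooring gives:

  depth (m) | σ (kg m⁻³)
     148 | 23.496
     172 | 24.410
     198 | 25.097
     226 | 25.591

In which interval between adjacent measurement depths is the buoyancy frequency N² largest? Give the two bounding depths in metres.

148–172 m

Compute the density gradient over each adjacent pair:
  148–172 m: Δρ/Δz = 0.914/24 = 0.038 kg m⁻⁴
  172–198 m: Δρ/Δz = 0.687/26 = 0.026 kg m⁻⁴
  198–226 m: Δρ/Δz = 0.494/28 = 0.018 kg m⁻⁴
The largest gradient is in the 148–172 m interval — the pycnocline.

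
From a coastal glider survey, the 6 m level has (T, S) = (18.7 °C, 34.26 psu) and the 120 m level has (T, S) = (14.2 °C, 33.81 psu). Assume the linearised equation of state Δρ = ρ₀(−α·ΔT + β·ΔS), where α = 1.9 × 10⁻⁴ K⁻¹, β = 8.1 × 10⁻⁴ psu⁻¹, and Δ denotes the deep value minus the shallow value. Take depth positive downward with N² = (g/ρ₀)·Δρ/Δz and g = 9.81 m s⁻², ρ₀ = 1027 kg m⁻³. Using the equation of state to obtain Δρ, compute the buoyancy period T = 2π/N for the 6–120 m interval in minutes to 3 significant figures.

16.1 min

ΔT = -4.5 K, ΔS = -0.45 psu (deep − shallow).
Δρ/ρ₀ = −αΔT + βΔS = 8.55 × 10⁻⁴ − 3.645 × 10⁻⁴ = 4.905 × 10⁻⁴, so Δρ ≈ 0.5037 kg m⁻³.
N² = (g/ρ₀)·Δρ/Δz = g·(Δρ/ρ₀)/Δz = 9.81 × 4.905 × 10⁻⁴ / 114 = 4.2209 × 10⁻⁵ s⁻².
N = √(4.2209 × 10⁻⁵) = 6.4968 × 10⁻³ rad s⁻¹ → T = 2π/N = 967.12 s = 16.119 min ≈ 16.1 min.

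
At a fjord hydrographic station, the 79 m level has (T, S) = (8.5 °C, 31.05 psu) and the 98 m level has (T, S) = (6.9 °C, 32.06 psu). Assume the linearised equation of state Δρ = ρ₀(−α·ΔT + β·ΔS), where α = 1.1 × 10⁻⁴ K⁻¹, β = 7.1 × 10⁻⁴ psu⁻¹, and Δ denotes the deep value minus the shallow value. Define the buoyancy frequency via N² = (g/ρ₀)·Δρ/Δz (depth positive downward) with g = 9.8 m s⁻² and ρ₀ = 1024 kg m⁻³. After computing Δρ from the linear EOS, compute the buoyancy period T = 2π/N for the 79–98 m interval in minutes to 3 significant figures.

4.88 min

ΔT = -1.6 K, ΔS = +1.01 psu (deep − shallow).
Δρ/ρ₀ = −αΔT + βΔS = 1.76 × 10⁻⁴ + 7.171 × 10⁻⁴ = 8.931 × 10⁻⁴, so Δρ ≈ 0.9145 kg m⁻³.
N² = (g/ρ₀)·Δρ/Δz = g·(Δρ/ρ₀)/Δz = 9.8 × 8.931 × 10⁻⁴ / 19 = 4.6065 × 10⁻⁴ s⁻².
N = √(4.6065 × 10⁻⁴) = 0.021463 rad s⁻¹ → T = 2π/N = 292.74 s = 4.8790 min ≈ 4.88 min.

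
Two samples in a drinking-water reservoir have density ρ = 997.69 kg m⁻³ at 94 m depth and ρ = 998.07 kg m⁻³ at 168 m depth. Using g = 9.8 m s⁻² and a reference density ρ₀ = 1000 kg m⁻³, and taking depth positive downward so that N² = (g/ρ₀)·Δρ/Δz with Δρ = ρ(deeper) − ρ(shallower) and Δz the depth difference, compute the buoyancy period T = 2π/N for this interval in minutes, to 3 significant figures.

Δρ = 998.07 − 997.69 = 0.38 kg m⁻³ over Δz = 168 − 94 = 74 m.
N² = (9.8/1000) × (0.38/74) = 5.0324 × 10⁻⁵ s⁻².
N = √(5.0324 × 10⁻⁵) = 7.0939 × 10⁻³ rad s⁻¹, so T = 2π/N = 885.72 s = 14.762 min ≈ 14.8 min.

14.8 min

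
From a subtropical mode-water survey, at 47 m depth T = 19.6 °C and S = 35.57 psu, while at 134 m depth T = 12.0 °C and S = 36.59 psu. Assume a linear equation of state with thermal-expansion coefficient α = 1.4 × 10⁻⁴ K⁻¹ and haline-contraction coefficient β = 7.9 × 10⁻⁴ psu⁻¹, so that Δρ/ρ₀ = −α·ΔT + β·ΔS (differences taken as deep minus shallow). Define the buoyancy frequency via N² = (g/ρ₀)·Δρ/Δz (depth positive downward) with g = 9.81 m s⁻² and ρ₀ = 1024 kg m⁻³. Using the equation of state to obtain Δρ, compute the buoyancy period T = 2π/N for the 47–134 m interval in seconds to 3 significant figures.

ΔT = -7.6 K, ΔS = +1.02 psu (deep − shallow).
Δρ/ρ₀ = −αΔT + βΔS = 1.064 × 10⁻³ + 8.058 × 10⁻⁴ = 1.8698 × 10⁻³, so Δρ ≈ 1.915 kg m⁻³.
N² = (g/ρ₀)·Δρ/Δz = g·(Δρ/ρ₀)/Δz = 9.81 × 1.8698 × 10⁻³ / 87 = 2.1084 × 10⁻⁴ s⁻².
N = √(2.1084 × 10⁻⁴) = 0.014520 rad s⁻¹ → T = 2π/N = 432.73 s ≈ 433 s.

433 s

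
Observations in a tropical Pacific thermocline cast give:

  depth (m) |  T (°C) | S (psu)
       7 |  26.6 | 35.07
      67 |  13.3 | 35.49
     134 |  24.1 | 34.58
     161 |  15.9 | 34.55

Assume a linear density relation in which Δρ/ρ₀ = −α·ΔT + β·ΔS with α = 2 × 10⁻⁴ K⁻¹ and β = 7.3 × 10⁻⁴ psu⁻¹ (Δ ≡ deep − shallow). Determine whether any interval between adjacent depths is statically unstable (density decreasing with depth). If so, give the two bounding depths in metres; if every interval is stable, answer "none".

67–134 m

Evaluate Δρ/ρ₀ = −αΔT + βΔS across each adjacent pair:
  7–67 m: −αΔT+βΔS = −(2 × 10⁻⁴)(-13.3)+(7.3 × 10⁻⁴)(+0.42) = 3.0 × 10⁻³ → stable
  67–134 m: −αΔT+βΔS = −(2 × 10⁻⁴)(+10.8)+(7.3 × 10⁻⁴)(-0.91) = -2.8 × 10⁻³ → UNSTABLE
  134–161 m: −αΔT+βΔS = −(2 × 10⁻⁴)(-8.2)+(7.3 × 10⁻⁴)(-0.03) = 1.6 × 10⁻³ → stable
The 67–134 m interval has Δρ < 0: lighter water underlies denser water.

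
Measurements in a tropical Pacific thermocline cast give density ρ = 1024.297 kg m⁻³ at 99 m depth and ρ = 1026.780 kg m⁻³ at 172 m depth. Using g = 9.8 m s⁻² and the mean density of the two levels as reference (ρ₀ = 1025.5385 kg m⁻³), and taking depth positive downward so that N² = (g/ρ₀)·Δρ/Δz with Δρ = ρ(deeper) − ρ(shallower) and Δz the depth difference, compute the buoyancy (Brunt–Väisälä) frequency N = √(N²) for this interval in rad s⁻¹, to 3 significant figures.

Δρ = 1026.780 − 1024.297 = 2.483 kg m⁻³ over Δz = 172 − 99 = 73 m.
N² = (9.8/1025.5385) × (2.483/73) = 3.2503 × 10⁻⁴ s⁻².
N = √(3.2503 × 10⁻⁴) = 0.018029 rad s⁻¹ ≈ 0.0180 rad s⁻¹.

0.0180 rad s⁻¹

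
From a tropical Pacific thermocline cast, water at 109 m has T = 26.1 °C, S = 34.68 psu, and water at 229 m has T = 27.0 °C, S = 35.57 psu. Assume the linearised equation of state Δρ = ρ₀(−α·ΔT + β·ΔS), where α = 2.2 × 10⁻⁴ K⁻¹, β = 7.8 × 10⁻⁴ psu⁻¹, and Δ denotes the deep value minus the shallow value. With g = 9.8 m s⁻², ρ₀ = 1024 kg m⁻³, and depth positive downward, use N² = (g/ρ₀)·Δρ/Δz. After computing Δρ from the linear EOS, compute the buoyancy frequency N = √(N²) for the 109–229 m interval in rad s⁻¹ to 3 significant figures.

6.37 × 10⁻³ rad s⁻¹

ΔT = +0.9 K, ΔS = +0.89 psu (deep − shallow).
Δρ/ρ₀ = −αΔT + βΔS = -1.98 × 10⁻⁴ + 6.942 × 10⁻⁴ = 4.962 × 10⁻⁴, so Δρ ≈ 0.5081 kg m⁻³.
N² = (g/ρ₀)·Δρ/Δz = g·(Δρ/ρ₀)/Δz = 9.8 × 4.962 × 10⁻⁴ / 120 = 4.0523 × 10⁻⁵ s⁻².
N = √(4.0523 × 10⁻⁵) = 6.3658 × 10⁻³ rad s⁻¹ ≈ 6.37 × 10⁻³ rad s⁻¹.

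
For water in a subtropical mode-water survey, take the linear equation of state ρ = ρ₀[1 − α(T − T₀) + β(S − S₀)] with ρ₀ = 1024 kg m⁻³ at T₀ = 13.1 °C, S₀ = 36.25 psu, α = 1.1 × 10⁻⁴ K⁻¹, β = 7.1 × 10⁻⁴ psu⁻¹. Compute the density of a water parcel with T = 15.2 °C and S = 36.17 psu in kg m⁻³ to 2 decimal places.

1023.71 kg m⁻³

T − T₀ = +2.1 K, S − S₀ = -0.08 psu.
Bracket = 1 − α·(+2.1) + β·(-0.08) = 1 + (-2.878 × 10⁻⁴) = 0.9997122.
ρ = 1024 × 0.9997122 = 1023.71 kg m⁻³.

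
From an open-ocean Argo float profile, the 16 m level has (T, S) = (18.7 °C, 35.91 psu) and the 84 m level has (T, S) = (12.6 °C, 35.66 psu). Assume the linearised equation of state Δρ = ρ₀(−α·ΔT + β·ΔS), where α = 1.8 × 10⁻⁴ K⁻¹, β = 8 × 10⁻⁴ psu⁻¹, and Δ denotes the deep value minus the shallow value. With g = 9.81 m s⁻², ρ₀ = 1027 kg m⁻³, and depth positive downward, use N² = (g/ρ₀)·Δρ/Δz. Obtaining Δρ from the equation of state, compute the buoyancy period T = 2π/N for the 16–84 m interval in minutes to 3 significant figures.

9.20 min

ΔT = -6.1 K, ΔS = -0.25 psu (deep − shallow).
Δρ/ρ₀ = −αΔT + βΔS = 1.098 × 10⁻³ − 2.00 × 10⁻⁴ = 8.98 × 10⁻⁴, so Δρ ≈ 0.9222 kg m⁻³.
N² = (g/ρ₀)·Δρ/Δz = g·(Δρ/ρ₀)/Δz = 9.81 × 8.98 × 10⁻⁴ / 68 = 1.2955 × 10⁻⁴ s⁻².
N = √(1.2955 × 10⁻⁴) = 0.011382 rad s⁻¹ → T = 2π/N = 552.03 s = 9.2005 min ≈ 9.20 min.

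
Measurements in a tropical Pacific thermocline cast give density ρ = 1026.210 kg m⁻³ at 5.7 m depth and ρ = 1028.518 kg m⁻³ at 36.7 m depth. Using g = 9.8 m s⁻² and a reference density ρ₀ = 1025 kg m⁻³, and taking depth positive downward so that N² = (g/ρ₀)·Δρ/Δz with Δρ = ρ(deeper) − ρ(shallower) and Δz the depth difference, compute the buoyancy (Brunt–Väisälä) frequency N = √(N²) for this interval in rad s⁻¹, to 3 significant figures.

Δρ = 1028.518 − 1026.210 = 2.308 kg m⁻³ over Δz = 36.7 − 5.7 = 31 m.
N² = (9.8/1025) × (2.308/31) = 7.1183 × 10⁻⁴ s⁻².
N = √(7.1183 × 10⁻⁴) = 0.026680 rad s⁻¹ ≈ 0.0267 rad s⁻¹.

0.0267 rad s⁻¹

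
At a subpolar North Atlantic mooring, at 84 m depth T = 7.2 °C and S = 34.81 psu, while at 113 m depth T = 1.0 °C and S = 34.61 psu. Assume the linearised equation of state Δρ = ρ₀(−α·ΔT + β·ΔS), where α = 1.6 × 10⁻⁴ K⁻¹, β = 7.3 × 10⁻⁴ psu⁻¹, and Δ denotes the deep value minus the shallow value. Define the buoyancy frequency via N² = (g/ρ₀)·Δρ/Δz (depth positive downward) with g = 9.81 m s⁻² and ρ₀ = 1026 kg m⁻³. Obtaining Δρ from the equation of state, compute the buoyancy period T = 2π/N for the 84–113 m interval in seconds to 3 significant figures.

ΔT = -6.2 K, ΔS = -0.20 psu (deep − shallow).
Δρ/ρ₀ = −αΔT + βΔS = 9.92 × 10⁻⁴ − 1.46 × 10⁻⁴ = 8.46 × 10⁻⁴, so Δρ ≈ 0.8680 kg m⁻³.
N² = (g/ρ₀)·Δρ/Δz = g·(Δρ/ρ₀)/Δz = 9.81 × 8.46 × 10⁻⁴ / 29 = 2.8618 × 10⁻⁴ s⁻².
N = √(2.8618 × 10⁻⁴) = 0.016917 rad s⁻¹ → T = 2π/N = 371.41 s ≈ 371 s.

371 s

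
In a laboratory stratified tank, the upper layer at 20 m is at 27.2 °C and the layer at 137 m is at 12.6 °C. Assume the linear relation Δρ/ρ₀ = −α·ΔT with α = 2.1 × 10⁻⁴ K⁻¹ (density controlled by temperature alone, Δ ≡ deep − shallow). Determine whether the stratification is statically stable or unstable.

ΔT = 12.6 − 27.2 = -14.6 K, so Δρ/ρ₀ = −αΔT = 3.066 × 10⁻³.
Δρ/ρ₀ > 0, so Δρ > 0: deeper water is denser → statically stable.

stable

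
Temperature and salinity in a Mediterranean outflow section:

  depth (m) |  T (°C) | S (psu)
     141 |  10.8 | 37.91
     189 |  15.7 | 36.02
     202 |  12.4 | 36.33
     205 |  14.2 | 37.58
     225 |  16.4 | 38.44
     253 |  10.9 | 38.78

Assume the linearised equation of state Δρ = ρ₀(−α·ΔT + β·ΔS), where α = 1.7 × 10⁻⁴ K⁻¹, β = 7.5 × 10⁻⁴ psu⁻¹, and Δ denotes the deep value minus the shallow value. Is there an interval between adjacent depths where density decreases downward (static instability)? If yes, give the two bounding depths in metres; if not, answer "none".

141–189 m

Evaluate Δρ/ρ₀ = −αΔT + βΔS across each adjacent pair:
  141–189 m: −αΔT+βΔS = −(1.7 × 10⁻⁴)(+4.9)+(7.5 × 10⁻⁴)(-1.89) = -2.3 × 10⁻³ → UNSTABLE
  189–202 m: −αΔT+βΔS = −(1.7 × 10⁻⁴)(-3.3)+(7.5 × 10⁻⁴)(+0.31) = 7.9 × 10⁻⁴ → stable
  202–205 m: −αΔT+βΔS = −(1.7 × 10⁻⁴)(+1.8)+(7.5 × 10⁻⁴)(+1.25) = 6.3 × 10⁻⁴ → stable
  205–225 m: −αΔT+βΔS = −(1.7 × 10⁻⁴)(+2.2)+(7.5 × 10⁻⁴)(+0.86) = 2.7 × 10⁻⁴ → stable
  225–253 m: −αΔT+βΔS = −(1.7 × 10⁻⁴)(-5.5)+(7.5 × 10⁻⁴)(+0.34) = 1.2 × 10⁻³ → stable
The 141–189 m interval has Δρ < 0: lighter water underlies denser water.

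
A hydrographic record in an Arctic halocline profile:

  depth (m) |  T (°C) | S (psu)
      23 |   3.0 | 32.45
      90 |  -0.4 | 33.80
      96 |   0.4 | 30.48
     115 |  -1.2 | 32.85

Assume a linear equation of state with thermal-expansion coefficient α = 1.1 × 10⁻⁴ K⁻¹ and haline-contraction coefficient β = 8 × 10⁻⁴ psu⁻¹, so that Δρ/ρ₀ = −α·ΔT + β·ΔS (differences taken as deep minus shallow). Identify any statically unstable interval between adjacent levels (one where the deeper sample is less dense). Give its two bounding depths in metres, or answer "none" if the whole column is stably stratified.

90–96 m

Evaluate Δρ/ρ₀ = −αΔT + βΔS across each adjacent pair:
  23–90 m: −αΔT+βΔS = −(1.1 × 10⁻⁴)(-3.4)+(8 × 10⁻⁴)(+1.35) = 1.5 × 10⁻³ → stable
  90–96 m: −αΔT+βΔS = −(1.1 × 10⁻⁴)(+0.8)+(8 × 10⁻⁴)(-3.32) = -2.7 × 10⁻³ → UNSTABLE
  96–115 m: −αΔT+βΔS = −(1.1 × 10⁻⁴)(-1.6)+(8 × 10⁻⁴)(+2.37) = 2.1 × 10⁻³ → stable
The 90–96 m interval has Δρ < 0: lighter water underlies denser water.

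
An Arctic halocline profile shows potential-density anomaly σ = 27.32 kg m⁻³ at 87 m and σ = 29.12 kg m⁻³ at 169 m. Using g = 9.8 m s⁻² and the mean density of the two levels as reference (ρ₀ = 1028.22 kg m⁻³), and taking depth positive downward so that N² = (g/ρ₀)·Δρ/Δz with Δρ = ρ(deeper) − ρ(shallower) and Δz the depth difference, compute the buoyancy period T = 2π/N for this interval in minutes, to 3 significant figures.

Δρ = 1029.12 − 1027.32 = 1.80 kg m⁻³ over Δz = 169 − 87 = 82 m.
N² = (9.8/1028.22) × (1.80/82) = 2.0922 × 10⁻⁴ s⁻².
N = √(2.0922 × 10⁻⁴) = 0.014464 rad s⁻¹, so T = 2π/N = 434.40 s = 7.2400 min ≈ 7.24 min.

7.24 min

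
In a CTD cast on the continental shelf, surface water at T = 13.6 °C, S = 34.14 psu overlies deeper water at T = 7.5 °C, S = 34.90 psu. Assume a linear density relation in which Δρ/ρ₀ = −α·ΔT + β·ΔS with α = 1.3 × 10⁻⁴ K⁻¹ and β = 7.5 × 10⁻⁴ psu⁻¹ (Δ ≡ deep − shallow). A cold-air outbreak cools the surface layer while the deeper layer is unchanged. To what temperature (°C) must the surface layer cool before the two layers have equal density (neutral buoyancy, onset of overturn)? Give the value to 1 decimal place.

3.1 °C

Neutral buoyancy requires Δρ = 0, i.e. −α(T_deep − T_surf′) + β(S_deep − S_surf) = 0.
T_surf′ = T_deep − (β/α)·ΔS = 7.5 − (7.5 × 10⁻⁴/1.3 × 10⁻⁴)·(+0.76) = 3.115 °C.
Cooling required: 13.6 − (3.115) = 10.485 °C.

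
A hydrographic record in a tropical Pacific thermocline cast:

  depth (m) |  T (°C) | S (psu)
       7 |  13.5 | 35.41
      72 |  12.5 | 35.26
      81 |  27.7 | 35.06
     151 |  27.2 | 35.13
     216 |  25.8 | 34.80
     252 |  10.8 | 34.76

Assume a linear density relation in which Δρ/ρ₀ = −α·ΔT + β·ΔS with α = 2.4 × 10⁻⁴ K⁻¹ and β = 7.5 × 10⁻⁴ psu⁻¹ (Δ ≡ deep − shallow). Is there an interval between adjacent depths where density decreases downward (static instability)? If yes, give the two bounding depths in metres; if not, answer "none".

Evaluate Δρ/ρ₀ = −αΔT + βΔS across each adjacent pair:
  7–72 m: −αΔT+βΔS = −(2.4 × 10⁻⁴)(-1.0)+(7.5 × 10⁻⁴)(-0.15) = 1.3 × 10⁻⁴ → stable
  72–81 m: −αΔT+βΔS = −(2.4 × 10⁻⁴)(+15.2)+(7.5 × 10⁻⁴)(-0.20) = -3.8 × 10⁻³ → UNSTABLE
  81–151 m: −αΔT+βΔS = −(2.4 × 10⁻⁴)(-0.5)+(7.5 × 10⁻⁴)(+0.07) = 1.7 × 10⁻⁴ → stable
  151–216 m: −αΔT+βΔS = −(2.4 × 10⁻⁴)(-1.4)+(7.5 × 10⁻⁴)(-0.33) = 8.8 × 10⁻⁵ → stable
  216–252 m: −αΔT+βΔS = −(2.4 × 10⁻⁴)(-15.0)+(7.5 × 10⁻⁴)(-0.04) = 3.6 × 10⁻³ → stable
The 72–81 m interval has Δρ < 0: lighter water underlies denser water.

72–81 m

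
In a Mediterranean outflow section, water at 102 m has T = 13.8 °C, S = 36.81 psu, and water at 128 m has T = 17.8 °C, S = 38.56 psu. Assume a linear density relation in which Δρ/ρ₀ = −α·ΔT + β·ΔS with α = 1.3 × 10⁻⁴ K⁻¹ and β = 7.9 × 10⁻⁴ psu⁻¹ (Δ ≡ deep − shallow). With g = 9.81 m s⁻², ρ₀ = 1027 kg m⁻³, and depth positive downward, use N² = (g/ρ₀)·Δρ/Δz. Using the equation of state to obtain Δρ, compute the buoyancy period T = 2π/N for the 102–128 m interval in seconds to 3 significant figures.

ΔT = +4.0 K, ΔS = +1.75 psu (deep − shallow).
Δρ/ρ₀ = −αΔT + βΔS = -5.20 × 10⁻⁴ + 1.3825 × 10⁻³ = 8.625 × 10⁻⁴, so Δρ ≈ 0.8858 kg m⁻³.
N² = (g/ρ₀)·Δρ/Δz = g·(Δρ/ρ₀)/Δz = 9.81 × 8.625 × 10⁻⁴ / 26 = 3.2543 × 10⁻⁴ s⁻².
N = √(3.2543 × 10⁻⁴) = 0.018040 rad s⁻¹ → T = 2π/N = 348.29 s ≈ 348 s.

348 s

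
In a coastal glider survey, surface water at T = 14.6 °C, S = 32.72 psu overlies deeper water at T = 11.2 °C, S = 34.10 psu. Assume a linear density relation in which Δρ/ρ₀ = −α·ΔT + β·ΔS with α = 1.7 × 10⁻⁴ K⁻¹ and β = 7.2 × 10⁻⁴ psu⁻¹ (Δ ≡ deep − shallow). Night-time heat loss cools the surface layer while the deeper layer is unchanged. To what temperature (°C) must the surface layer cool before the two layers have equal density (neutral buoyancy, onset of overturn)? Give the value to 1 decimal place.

Neutral buoyancy requires Δρ = 0, i.e. −α(T_deep − T_surf′) + β(S_deep − S_surf) = 0.
T_surf′ = T_deep − (β/α)·ΔS = 11.2 − (7.2 × 10⁻⁴/1.7 × 10⁻⁴)·(+1.38) = 5.355 °C.
Cooling required: 14.6 − (5.355) = 9.245 °C.

5.4 °C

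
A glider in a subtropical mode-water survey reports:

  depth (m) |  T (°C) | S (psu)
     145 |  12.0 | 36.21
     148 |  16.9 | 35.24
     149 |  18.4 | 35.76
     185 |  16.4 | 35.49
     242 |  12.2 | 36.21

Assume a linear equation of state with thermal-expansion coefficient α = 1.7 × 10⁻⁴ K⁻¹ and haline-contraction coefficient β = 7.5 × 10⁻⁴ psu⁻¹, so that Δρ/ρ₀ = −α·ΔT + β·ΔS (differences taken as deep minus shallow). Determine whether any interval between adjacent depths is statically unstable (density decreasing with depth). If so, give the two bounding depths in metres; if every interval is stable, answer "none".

Evaluate Δρ/ρ₀ = −αΔT + βΔS across each adjacent pair:
  145–148 m: −αΔT+βΔS = −(1.7 × 10⁻⁴)(+4.9)+(7.5 × 10⁻⁴)(-0.97) = -1.6 × 10⁻³ → UNSTABLE
  148–149 m: −αΔT+βΔS = −(1.7 × 10⁻⁴)(+1.5)+(7.5 × 10⁻⁴)(+0.52) = 1.4 × 10⁻⁴ → stable
  149–185 m: −αΔT+βΔS = −(1.7 × 10⁻⁴)(-2.0)+(7.5 × 10⁻⁴)(-0.27) = 1.4 × 10⁻⁴ → stable
  185–242 m: −αΔT+βΔS = −(1.7 × 10⁻⁴)(-4.2)+(7.5 × 10⁻⁴)(+0.72) = 1.3 × 10⁻³ → stable
The 145–148 m interval has Δρ < 0: lighter water underlies denser water.

145–148 m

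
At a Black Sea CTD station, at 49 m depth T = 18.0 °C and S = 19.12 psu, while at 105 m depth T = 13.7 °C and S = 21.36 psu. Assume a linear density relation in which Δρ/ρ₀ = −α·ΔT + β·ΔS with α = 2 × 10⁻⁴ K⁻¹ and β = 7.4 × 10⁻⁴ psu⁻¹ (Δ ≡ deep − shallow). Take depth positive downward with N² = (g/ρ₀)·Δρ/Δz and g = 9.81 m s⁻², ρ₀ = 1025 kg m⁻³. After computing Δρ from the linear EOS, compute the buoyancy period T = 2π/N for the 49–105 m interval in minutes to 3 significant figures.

ΔT = -4.3 K, ΔS = +2.24 psu (deep − shallow).
Δρ/ρ₀ = −αΔT + βΔS = 8.60 × 10⁻⁴ + 1.6576 × 10⁻³ = 2.5176 × 10⁻³, so Δρ ≈ 2.581 kg m⁻³.
N² = (g/ρ₀)·Δρ/Δz = g·(Δρ/ρ₀)/Δz = 9.81 × 2.5176 × 10⁻³ / 56 = 4.4103 × 10⁻⁴ s⁻².
N = √(4.4103 × 10⁻⁴) = 0.021001 rad s⁻¹ → T = 2π/N = 299.19 s = 4.9865 min ≈ 4.99 min.

4.99 min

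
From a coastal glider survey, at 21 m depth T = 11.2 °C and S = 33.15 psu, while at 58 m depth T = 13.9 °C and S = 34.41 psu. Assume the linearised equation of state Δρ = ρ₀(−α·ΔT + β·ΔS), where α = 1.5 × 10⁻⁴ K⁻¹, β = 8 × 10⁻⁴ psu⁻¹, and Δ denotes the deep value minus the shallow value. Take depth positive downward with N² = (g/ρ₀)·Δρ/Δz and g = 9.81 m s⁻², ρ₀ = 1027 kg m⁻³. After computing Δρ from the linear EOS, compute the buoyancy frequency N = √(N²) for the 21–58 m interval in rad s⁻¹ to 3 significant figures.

ΔT = +2.7 K, ΔS = +1.26 psu (deep − shallow).
Δρ/ρ₀ = −αΔT + βΔS = -4.05 × 10⁻⁴ + 1.008 × 10⁻³ = 6.03 × 10⁻⁴, so Δρ ≈ 0.6193 kg m⁻³.
N² = (g/ρ₀)·Δρ/Δz = g·(Δρ/ρ₀)/Δz = 9.81 × 6.03 × 10⁻⁴ / 37 = 1.5988 × 10⁻⁴ s⁻².
N = √(1.5988 × 10⁻⁴) = 0.012644 rad s⁻¹ ≈ 0.0126 rad s⁻¹.

0.0126 rad s⁻¹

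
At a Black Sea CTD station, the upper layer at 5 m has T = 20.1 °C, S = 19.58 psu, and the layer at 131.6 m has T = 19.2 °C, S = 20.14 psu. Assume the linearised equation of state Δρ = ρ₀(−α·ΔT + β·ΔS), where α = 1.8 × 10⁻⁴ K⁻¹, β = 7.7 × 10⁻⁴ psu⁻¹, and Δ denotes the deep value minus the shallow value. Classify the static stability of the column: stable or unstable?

stable

ΔT = 19.2 − 20.1 = -0.9 K and ΔS = 20.14 − 19.58 = +0.56 psu (deep − shallow).
−αΔT = 1.62 × 10⁻⁴; βΔS = 4.312 × 10⁻⁴; sum Δρ/ρ₀ = 5.932 × 10⁻⁴.
Δρ/ρ₀ > 0, so Δρ > 0: deeper water is denser → statically stable.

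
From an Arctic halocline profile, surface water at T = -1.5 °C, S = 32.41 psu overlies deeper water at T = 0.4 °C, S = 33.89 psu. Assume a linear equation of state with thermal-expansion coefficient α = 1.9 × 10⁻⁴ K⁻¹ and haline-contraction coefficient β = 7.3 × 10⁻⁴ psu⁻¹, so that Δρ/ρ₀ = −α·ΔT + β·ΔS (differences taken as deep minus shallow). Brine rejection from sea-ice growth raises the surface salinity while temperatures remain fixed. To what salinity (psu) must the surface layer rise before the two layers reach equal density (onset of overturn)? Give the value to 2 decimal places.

Neutral buoyancy requires −α(T_deep − T_surf) + β(S_deep − S_surf′) = 0.
S_surf′ = S_deep − (α/β)·ΔT = 33.89 − (1.9 × 10⁻⁴/7.3 × 10⁻⁴)·(+1.9) = 33.3955 psu.
Increase required: 33.3955 − 32.41 = 0.9855 psu.

33.40 psu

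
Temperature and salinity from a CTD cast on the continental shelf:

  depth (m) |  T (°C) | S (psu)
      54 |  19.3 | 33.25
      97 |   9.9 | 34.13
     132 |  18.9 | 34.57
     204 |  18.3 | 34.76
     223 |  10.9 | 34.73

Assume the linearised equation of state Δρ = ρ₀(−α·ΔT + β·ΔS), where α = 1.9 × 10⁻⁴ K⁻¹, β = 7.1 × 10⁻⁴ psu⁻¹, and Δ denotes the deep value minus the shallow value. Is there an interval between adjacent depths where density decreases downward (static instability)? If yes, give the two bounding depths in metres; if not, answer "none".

97–132 m

Evaluate Δρ/ρ₀ = −αΔT + βΔS across each adjacent pair:
  54–97 m: −αΔT+βΔS = −(1.9 × 10⁻⁴)(-9.4)+(7.1 × 10⁻⁴)(+0.88) = 2.4 × 10⁻³ → stable
  97–132 m: −αΔT+βΔS = −(1.9 × 10⁻⁴)(+9.0)+(7.1 × 10⁻⁴)(+0.44) = -1.4 × 10⁻³ → UNSTABLE
  132–204 m: −αΔT+βΔS = −(1.9 × 10⁻⁴)(-0.6)+(7.1 × 10⁻⁴)(+0.19) = 2.5 × 10⁻⁴ → stable
  204–223 m: −αΔT+βΔS = −(1.9 × 10⁻⁴)(-7.4)+(7.1 × 10⁻⁴)(-0.03) = 1.4 × 10⁻³ → stable
The 97–132 m interval has Δρ < 0: lighter water underlies denser water.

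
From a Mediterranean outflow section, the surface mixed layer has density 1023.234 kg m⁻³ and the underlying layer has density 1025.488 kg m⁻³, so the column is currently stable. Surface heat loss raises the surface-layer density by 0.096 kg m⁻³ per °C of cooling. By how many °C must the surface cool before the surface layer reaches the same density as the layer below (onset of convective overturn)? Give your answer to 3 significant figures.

23.5 °C

Density deficit of the surface layer: 1025.488 − 1023.234 = 2.254 kg m⁻³.
Required change = 2.254 / 0.096 = 23.5 °C.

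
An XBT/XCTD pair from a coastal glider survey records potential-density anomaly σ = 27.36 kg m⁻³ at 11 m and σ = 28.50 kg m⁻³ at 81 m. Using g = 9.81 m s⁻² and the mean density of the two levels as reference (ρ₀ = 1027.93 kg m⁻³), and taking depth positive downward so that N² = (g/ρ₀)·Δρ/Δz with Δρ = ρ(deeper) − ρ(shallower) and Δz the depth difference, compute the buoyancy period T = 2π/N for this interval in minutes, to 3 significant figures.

Δρ = 1028.50 − 1027.36 = 1.14 kg m⁻³ over Δz = 81 − 11 = 70 m.
N² = (9.81/1027.93) × (1.14/70) = 1.5542 × 10⁻⁴ s⁻².
N = √(1.5542 × 10⁻⁴) = 0.012467 rad s⁻¹, so T = 2π/N = 503.99 s = 8.3998 min ≈ 8.40 min.
N² > 0, so the interval is statically stable.

8.40 min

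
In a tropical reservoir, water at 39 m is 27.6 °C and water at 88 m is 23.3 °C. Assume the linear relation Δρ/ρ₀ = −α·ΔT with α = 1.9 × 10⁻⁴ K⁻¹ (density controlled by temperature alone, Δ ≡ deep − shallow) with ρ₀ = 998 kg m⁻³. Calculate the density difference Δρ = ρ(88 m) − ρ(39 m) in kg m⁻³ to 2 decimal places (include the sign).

+0.82 kg m⁻³

ΔT = -4.3 K, Δρ/ρ₀ = −αΔT = 8.17 × 10⁻⁴.
Δρ = 998 × (8.17 × 10⁻⁴) = +0.82 kg m⁻³.
Positive Δρ: denser below, stable.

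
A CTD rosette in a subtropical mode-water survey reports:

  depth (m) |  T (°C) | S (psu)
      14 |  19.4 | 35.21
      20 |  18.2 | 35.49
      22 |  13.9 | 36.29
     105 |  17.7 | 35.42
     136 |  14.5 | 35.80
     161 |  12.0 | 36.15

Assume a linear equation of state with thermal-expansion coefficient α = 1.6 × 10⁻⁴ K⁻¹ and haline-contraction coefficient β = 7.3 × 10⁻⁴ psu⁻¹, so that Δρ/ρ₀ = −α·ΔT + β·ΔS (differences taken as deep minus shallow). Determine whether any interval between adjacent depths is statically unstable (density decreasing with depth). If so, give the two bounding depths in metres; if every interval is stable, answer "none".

22–105 m

Evaluate Δρ/ρ₀ = −αΔT + βΔS across each adjacent pair:
  14–20 m: −αΔT+βΔS = −(1.6 × 10⁻⁴)(-1.2)+(7.3 × 10⁻⁴)(+0.28) = 4.0 × 10⁻⁴ → stable
  20–22 m: −αΔT+βΔS = −(1.6 × 10⁻⁴)(-4.3)+(7.3 × 10⁻⁴)(+0.80) = 1.3 × 10⁻³ → stable
  22–105 m: −αΔT+βΔS = −(1.6 × 10⁻⁴)(+3.8)+(7.3 × 10⁻⁴)(-0.87) = -1.2 × 10⁻³ → UNSTABLE
  105–136 m: −αΔT+βΔS = −(1.6 × 10⁻⁴)(-3.2)+(7.3 × 10⁻⁴)(+0.38) = 7.9 × 10⁻⁴ → stable
  136–161 m: −αΔT+βΔS = −(1.6 × 10⁻⁴)(-2.5)+(7.3 × 10⁻⁴)(+0.35) = 6.6 × 10⁻⁴ → stable
The 22–105 m interval has Δρ < 0: lighter water underlies denser water.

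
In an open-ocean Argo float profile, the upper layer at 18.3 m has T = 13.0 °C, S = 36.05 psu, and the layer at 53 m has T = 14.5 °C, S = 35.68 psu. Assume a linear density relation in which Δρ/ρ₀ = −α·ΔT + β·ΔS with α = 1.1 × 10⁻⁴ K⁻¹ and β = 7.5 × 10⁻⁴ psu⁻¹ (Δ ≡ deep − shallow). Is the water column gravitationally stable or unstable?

unstable

ΔT = 14.5 − 13.0 = +1.5 K and ΔS = 35.68 − 36.05 = -0.37 psu (deep − shallow).
−αΔT = -1.65 × 10⁻⁴; βΔS = -2.775 × 10⁻⁴; sum Δρ/ρ₀ = -4.425 × 10⁻⁴.
Δρ/ρ₀ < 0, so Δρ < 0: deeper water is lighter → statically unstable; the column would overturn.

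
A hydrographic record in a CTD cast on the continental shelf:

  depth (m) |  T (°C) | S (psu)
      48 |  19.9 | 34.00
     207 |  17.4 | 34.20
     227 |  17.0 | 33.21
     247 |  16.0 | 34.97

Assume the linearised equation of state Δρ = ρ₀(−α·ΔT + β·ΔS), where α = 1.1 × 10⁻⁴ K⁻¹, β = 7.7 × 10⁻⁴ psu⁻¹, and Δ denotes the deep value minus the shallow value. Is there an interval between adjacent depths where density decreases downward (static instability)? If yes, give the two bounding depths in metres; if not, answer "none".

207–227 m

Evaluate Δρ/ρ₀ = −αΔT + βΔS across each adjacent pair:
  48–207 m: −αΔT+βΔS = −(1.1 × 10⁻⁴)(-2.5)+(7.7 × 10⁻⁴)(+0.20) = 4.3 × 10⁻⁴ → stable
  207–227 m: −αΔT+βΔS = −(1.1 × 10⁻⁴)(-0.4)+(7.7 × 10⁻⁴)(-0.99) = -7.2 × 10⁻⁴ → UNSTABLE
  227–247 m: −αΔT+βΔS = −(1.1 × 10⁻⁴)(-1.0)+(7.7 × 10⁻⁴)(+1.76) = 1.5 × 10⁻³ → stable
The 207–227 m interval has Δρ < 0: lighter water underlies denser water.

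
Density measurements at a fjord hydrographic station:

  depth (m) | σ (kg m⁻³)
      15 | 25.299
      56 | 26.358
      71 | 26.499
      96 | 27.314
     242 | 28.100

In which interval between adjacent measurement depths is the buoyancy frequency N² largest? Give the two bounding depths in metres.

71–96 m

Compute the density gradient over each adjacent pair:
  15–56 m: Δρ/Δz = 1.059/41 = 0.026 kg m⁻⁴
  56–71 m: Δρ/Δz = 0.141/15 = 9.4 × 10⁻³ kg m⁻⁴
  71–96 m: Δρ/Δz = 0.815/25 = 0.033 kg m⁻⁴
  96–242 m: Δρ/Δz = 0.786/146 = 5.4 × 10⁻³ kg m⁻⁴
The largest gradient is in the 71–96 m interval — the pycnocline.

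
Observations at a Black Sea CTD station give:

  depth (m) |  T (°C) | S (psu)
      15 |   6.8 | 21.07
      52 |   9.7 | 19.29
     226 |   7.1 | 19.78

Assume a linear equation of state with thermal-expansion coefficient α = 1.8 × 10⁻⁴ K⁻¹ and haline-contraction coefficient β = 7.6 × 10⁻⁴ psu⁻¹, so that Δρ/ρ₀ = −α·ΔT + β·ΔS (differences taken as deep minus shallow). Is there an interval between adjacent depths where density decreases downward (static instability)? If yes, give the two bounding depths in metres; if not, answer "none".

15–52 m

Evaluate Δρ/ρ₀ = −αΔT + βΔS across each adjacent pair:
  15–52 m: −αΔT+βΔS = −(1.8 × 10⁻⁴)(+2.9)+(7.6 × 10⁻⁴)(-1.78) = -1.9 × 10⁻³ → UNSTABLE
  52–226 m: −αΔT+βΔS = −(1.8 × 10⁻⁴)(-2.6)+(7.6 × 10⁻⁴)(+0.49) = 8.4 × 10⁻⁴ → stable
The 15–52 m interval has Δρ < 0: lighter water underlies denser water.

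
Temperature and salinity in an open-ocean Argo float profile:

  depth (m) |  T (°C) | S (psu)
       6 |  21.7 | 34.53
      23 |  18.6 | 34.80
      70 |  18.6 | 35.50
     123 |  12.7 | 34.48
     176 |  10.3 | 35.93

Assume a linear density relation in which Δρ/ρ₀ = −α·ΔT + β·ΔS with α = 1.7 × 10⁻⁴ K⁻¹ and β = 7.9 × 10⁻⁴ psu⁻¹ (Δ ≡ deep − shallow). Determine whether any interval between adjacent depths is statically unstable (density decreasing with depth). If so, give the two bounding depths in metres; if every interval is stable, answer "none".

none

Evaluate Δρ/ρ₀ = −αΔT + βΔS across each adjacent pair:
  6–23 m: −αΔT+βΔS = −(1.7 × 10⁻⁴)(-3.1)+(7.9 × 10⁻⁴)(+0.27) = 7.4 × 10⁻⁴ → stable
  23–70 m: −αΔT+βΔS = −(1.7 × 10⁻⁴)(+0.0)+(7.9 × 10⁻⁴)(+0.70) = 5.5 × 10⁻⁴ → stable
  70–123 m: −αΔT+βΔS = −(1.7 × 10⁻⁴)(-5.9)+(7.9 × 10⁻⁴)(-1.02) = 2.0 × 10⁻⁴ → stable
  123–176 m: −αΔT+βΔS = −(1.7 × 10⁻⁴)(-2.4)+(7.9 × 10⁻⁴)(+1.45) = 1.6 × 10⁻³ → stable
Every interval has Δρ > 0: the column is stably stratified throughout.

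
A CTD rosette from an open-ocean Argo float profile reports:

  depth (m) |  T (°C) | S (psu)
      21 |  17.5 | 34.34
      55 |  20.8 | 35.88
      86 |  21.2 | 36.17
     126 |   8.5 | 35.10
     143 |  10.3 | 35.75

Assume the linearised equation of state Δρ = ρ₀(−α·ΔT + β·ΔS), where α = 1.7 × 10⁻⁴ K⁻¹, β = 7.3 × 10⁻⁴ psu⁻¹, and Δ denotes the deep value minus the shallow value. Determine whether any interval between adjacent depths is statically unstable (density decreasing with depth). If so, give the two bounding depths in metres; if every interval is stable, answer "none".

Evaluate Δρ/ρ₀ = −αΔT + βΔS across each adjacent pair:
  21–55 m: −αΔT+βΔS = −(1.7 × 10⁻⁴)(+3.3)+(7.3 × 10⁻⁴)(+1.54) = 5.6 × 10⁻⁴ → stable
  55–86 m: −αΔT+βΔS = −(1.7 × 10⁻⁴)(+0.4)+(7.3 × 10⁻⁴)(+0.29) = 1.4 × 10⁻⁴ → stable
  86–126 m: −αΔT+βΔS = −(1.7 × 10⁻⁴)(-12.7)+(7.3 × 10⁻⁴)(-1.07) = 1.4 × 10⁻³ → stable
  126–143 m: −αΔT+βΔS = −(1.7 × 10⁻⁴)(+1.8)+(7.3 × 10⁻⁴)(+0.65) = 1.7 × 10⁻⁴ → stable
Every interval has Δρ > 0: the column is stably stratified throughout.

none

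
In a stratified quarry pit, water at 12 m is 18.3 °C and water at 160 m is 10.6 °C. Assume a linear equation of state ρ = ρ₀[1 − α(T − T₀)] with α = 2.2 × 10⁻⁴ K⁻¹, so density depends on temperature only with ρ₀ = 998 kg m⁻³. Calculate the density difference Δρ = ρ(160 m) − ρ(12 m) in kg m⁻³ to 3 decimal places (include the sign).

ΔT = -7.7 K, Δρ/ρ₀ = −αΔT = 1.694 × 10⁻³.
Δρ = 998 × (1.694 × 10⁻³) = +1.691 kg m⁻³.
Positive Δρ: denser below, stable.

+1.691 kg m⁻³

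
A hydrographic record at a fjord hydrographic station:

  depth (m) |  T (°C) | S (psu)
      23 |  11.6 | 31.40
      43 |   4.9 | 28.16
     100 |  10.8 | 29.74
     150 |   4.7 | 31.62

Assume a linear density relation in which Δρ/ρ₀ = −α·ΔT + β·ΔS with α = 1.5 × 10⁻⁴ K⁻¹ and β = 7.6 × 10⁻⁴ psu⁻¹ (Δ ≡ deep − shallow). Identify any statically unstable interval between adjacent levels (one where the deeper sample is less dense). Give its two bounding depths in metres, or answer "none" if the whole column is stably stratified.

23–43 m

Evaluate Δρ/ρ₀ = −αΔT + βΔS across each adjacent pair:
  23–43 m: −αΔT+βΔS = −(1.5 × 10⁻⁴)(-6.7)+(7.6 × 10⁻⁴)(-3.24) = -1.5 × 10⁻³ → UNSTABLE
  43–100 m: −αΔT+βΔS = −(1.5 × 10⁻⁴)(+5.9)+(7.6 × 10⁻⁴)(+1.58) = 3.2 × 10⁻⁴ → stable
  100–150 m: −αΔT+βΔS = −(1.5 × 10⁻⁴)(-6.1)+(7.6 × 10⁻⁴)(+1.88) = 2.3 × 10⁻³ → stable
The 23–43 m interval has Δρ < 0: lighter water underlies denser water.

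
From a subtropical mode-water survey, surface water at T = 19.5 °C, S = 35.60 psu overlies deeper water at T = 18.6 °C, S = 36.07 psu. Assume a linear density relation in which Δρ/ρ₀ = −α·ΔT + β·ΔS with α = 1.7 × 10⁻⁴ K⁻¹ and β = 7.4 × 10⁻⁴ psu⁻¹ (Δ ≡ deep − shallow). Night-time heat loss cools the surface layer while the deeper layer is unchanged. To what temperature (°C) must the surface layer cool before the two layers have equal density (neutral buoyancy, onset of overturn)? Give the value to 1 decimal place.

16.6 °C

Neutral buoyancy requires Δρ = 0, i.e. −α(T_deep − T_surf′) + β(S_deep − S_surf) = 0.
T_surf′ = T_deep − (β/α)·ΔS = 18.6 − (7.4 × 10⁻⁴/1.7 × 10⁻⁴)·(+0.47) = 16.554 °C.
Cooling required: 19.5 − (16.554) = 2.946 °C.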